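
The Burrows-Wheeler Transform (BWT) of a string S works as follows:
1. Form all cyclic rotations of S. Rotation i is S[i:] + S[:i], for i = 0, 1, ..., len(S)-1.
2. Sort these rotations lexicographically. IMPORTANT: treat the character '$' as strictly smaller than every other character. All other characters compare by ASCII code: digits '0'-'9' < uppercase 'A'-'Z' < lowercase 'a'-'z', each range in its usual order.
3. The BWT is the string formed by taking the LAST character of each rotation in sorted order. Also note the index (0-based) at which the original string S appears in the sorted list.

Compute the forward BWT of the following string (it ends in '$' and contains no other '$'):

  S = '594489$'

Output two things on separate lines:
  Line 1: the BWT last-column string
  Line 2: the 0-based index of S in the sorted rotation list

All 7 rotations (rotation i = S[i:]+S[:i]):
  rot[0] = 594489$
  rot[1] = 94489$5
  rot[2] = 4489$59
  rot[3] = 489$594
  rot[4] = 89$5944
  rot[5] = 9$59448
  rot[6] = $594489
Sorted (with $ < everything):
  sorted[0] = $594489  (last char: '9')
  sorted[1] = 4489$59  (last char: '9')
  sorted[2] = 489$594  (last char: '4')
  sorted[3] = 594489$  (last char: '$')
  sorted[4] = 89$5944  (last char: '4')
  sorted[5] = 9$59448  (last char: '8')
  sorted[6] = 94489$5  (last char: '5')
Last column: 994$485
Original string S is at sorted index 3

Answer: 994$485
3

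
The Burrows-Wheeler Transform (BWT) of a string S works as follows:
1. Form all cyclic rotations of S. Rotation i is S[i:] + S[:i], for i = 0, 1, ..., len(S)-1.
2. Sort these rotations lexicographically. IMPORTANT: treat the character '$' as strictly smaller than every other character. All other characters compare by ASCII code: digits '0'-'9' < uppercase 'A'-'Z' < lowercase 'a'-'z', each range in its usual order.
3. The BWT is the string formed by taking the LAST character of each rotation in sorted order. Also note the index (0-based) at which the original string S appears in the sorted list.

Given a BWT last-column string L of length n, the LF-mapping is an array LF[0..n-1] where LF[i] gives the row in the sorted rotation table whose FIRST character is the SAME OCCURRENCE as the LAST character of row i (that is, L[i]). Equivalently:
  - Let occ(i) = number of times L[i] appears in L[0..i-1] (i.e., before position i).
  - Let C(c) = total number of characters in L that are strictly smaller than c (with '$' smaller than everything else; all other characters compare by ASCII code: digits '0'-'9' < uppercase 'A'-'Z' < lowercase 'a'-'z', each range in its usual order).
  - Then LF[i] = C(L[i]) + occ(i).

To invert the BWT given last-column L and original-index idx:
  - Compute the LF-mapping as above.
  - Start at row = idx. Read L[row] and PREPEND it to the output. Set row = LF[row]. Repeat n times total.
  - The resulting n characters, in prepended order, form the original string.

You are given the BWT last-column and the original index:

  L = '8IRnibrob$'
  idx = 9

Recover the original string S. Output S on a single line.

LF mapping: 1 2 3 7 6 4 9 8 5 0
Walk LF starting at row 9, prepending L[row]:
  step 1: row=9, L[9]='$', prepend. Next row=LF[9]=0
  step 2: row=0, L[0]='8', prepend. Next row=LF[0]=1
  step 3: row=1, L[1]='I', prepend. Next row=LF[1]=2
  step 4: row=2, L[2]='R', prepend. Next row=LF[2]=3
  step 5: row=3, L[3]='n', prepend. Next row=LF[3]=7
  step 6: row=7, L[7]='o', prepend. Next row=LF[7]=8
  step 7: row=8, L[8]='b', prepend. Next row=LF[8]=5
  step 8: row=5, L[5]='b', prepend. Next row=LF[5]=4
  step 9: row=4, L[4]='i', prepend. Next row=LF[4]=6
  step 10: row=6, L[6]='r', prepend. Next row=LF[6]=9
Reversed output: ribbonRI8$

Answer: ribbonRI8$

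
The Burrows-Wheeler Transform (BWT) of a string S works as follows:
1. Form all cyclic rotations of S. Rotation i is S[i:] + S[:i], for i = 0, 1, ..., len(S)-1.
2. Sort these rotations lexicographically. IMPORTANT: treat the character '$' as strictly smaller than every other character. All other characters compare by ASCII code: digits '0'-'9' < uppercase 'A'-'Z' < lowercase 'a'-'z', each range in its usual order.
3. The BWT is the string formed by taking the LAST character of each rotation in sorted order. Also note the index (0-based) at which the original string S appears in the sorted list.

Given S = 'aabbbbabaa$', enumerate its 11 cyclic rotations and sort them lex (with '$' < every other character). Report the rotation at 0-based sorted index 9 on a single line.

All 11 rotations (rotation i = S[i:]+S[:i]):
  rot[0] = aabbbbabaa$
  rot[1] = abbbbabaa$a
  rot[2] = bbbbabaa$aa
  rot[3] = bbbabaa$aab
  rot[4] = bbabaa$aabb
  rot[5] = babaa$aabbb
  rot[6] = abaa$aabbbb
  rot[7] = baa$aabbbba
  rot[8] = aa$aabbbbab
  rot[9] = a$aabbbbaba
  rot[10] = $aabbbbabaa
Sorted (with $ < everything):
  sorted[0] = $aabbbbabaa
  sorted[1] = a$aabbbbaba
  sorted[2] = aa$aabbbbab
  sorted[3] = aabbbbabaa$
  sorted[4] = abaa$aabbbb
  sorted[5] = abbbbabaa$a
  sorted[6] = baa$aabbbba
  sorted[7] = babaa$aabbb
  sorted[8] = bbabaa$aabb
  sorted[9] = bbbabaa$aab
  sorted[10] = bbbbabaa$aa
sorted[9] = bbbabaa$aab

Answer: bbbabaa$aab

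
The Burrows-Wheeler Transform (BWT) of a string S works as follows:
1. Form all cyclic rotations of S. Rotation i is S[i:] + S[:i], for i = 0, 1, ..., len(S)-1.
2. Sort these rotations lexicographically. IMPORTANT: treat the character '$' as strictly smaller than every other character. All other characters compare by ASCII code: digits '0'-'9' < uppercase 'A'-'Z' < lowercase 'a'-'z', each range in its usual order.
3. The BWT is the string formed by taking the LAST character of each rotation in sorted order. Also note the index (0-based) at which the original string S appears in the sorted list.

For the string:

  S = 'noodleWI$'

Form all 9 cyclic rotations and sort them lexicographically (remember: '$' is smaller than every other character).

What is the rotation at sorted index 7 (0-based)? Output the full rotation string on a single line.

Answer: odleWI$no

Derivation:
All 9 rotations (rotation i = S[i:]+S[:i]):
  rot[0] = noodleWI$
  rot[1] = oodleWI$n
  rot[2] = odleWI$no
  rot[3] = dleWI$noo
  rot[4] = leWI$nood
  rot[5] = eWI$noodl
  rot[6] = WI$noodle
  rot[7] = I$noodleW
  rot[8] = $noodleWI
Sorted (with $ < everything):
  sorted[0] = $noodleWI
  sorted[1] = I$noodleW
  sorted[2] = WI$noodle
  sorted[3] = dleWI$noo
  sorted[4] = eWI$noodl
  sorted[5] = leWI$nood
  sorted[6] = noodleWI$
  sorted[7] = odleWI$no
  sorted[8] = oodleWI$n
sorted[7] = odleWI$no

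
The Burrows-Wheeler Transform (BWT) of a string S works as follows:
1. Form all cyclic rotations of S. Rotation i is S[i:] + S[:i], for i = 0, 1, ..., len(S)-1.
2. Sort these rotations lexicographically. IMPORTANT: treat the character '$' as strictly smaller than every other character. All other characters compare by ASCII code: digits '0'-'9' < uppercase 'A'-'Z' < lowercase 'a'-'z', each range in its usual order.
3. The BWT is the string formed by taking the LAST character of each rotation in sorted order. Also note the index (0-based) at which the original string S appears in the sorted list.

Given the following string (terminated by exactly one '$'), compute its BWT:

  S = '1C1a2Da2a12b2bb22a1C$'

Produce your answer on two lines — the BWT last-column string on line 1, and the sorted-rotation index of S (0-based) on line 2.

Answer: Caa$Cbaa21b112221Db22
3

Derivation:
All 21 rotations (rotation i = S[i:]+S[:i]):
  rot[0] = 1C1a2Da2a12b2bb22a1C$
  rot[1] = C1a2Da2a12b2bb22a1C$1
  rot[2] = 1a2Da2a12b2bb22a1C$1C
  rot[3] = a2Da2a12b2bb22a1C$1C1
  rot[4] = 2Da2a12b2bb22a1C$1C1a
  rot[5] = Da2a12b2bb22a1C$1C1a2
  rot[6] = a2a12b2bb22a1C$1C1a2D
  rot[7] = 2a12b2bb22a1C$1C1a2Da
  rot[8] = a12b2bb22a1C$1C1a2Da2
  rot[9] = 12b2bb22a1C$1C1a2Da2a
  rot[10] = 2b2bb22a1C$1C1a2Da2a1
  rot[11] = b2bb22a1C$1C1a2Da2a12
  rot[12] = 2bb22a1C$1C1a2Da2a12b
  rot[13] = bb22a1C$1C1a2Da2a12b2
  rot[14] = b22a1C$1C1a2Da2a12b2b
  rot[15] = 22a1C$1C1a2Da2a12b2bb
  rot[16] = 2a1C$1C1a2Da2a12b2bb2
  rot[17] = a1C$1C1a2Da2a12b2bb22
  rot[18] = 1C$1C1a2Da2a12b2bb22a
  rot[19] = C$1C1a2Da2a12b2bb22a1
  rot[20] = $1C1a2Da2a12b2bb22a1C
Sorted (with $ < everything):
  sorted[0] = $1C1a2Da2a12b2bb22a1C  (last char: 'C')
  sorted[1] = 12b2bb22a1C$1C1a2Da2a  (last char: 'a')
  sorted[2] = 1C$1C1a2Da2a12b2bb22a  (last char: 'a')
  sorted[3] = 1C1a2Da2a12b2bb22a1C$  (last char: '$')
  sorted[4] = 1a2Da2a12b2bb22a1C$1C  (last char: 'C')
  sorted[5] = 22a1C$1C1a2Da2a12b2bb  (last char: 'b')
  sorted[6] = 2Da2a12b2bb22a1C$1C1a  (last char: 'a')
  sorted[7] = 2a12b2bb22a1C$1C1a2Da  (last char: 'a')
  sorted[8] = 2a1C$1C1a2Da2a12b2bb2  (last char: '2')
  sorted[9] = 2b2bb22a1C$1C1a2Da2a1  (last char: '1')
  sorted[10] = 2bb22a1C$1C1a2Da2a12b  (last char: 'b')
  sorted[11] = C$1C1a2Da2a12b2bb22a1  (last char: '1')
  sorted[12] = C1a2Da2a12b2bb22a1C$1  (last char: '1')
  sorted[13] = Da2a12b2bb22a1C$1C1a2  (last char: '2')
  sorted[14] = a12b2bb22a1C$1C1a2Da2  (last char: '2')
  sorted[15] = a1C$1C1a2Da2a12b2bb22  (last char: '2')
  sorted[16] = a2Da2a12b2bb22a1C$1C1  (last char: '1')
  sorted[17] = a2a12b2bb22a1C$1C1a2D  (last char: 'D')
  sorted[18] = b22a1C$1C1a2Da2a12b2b  (last char: 'b')
  sorted[19] = b2bb22a1C$1C1a2Da2a12  (last char: '2')
  sorted[20] = bb22a1C$1C1a2Da2a12b2  (last char: '2')
Last column: Caa$Cbaa21b112221Db22
Original string S is at sorted index 3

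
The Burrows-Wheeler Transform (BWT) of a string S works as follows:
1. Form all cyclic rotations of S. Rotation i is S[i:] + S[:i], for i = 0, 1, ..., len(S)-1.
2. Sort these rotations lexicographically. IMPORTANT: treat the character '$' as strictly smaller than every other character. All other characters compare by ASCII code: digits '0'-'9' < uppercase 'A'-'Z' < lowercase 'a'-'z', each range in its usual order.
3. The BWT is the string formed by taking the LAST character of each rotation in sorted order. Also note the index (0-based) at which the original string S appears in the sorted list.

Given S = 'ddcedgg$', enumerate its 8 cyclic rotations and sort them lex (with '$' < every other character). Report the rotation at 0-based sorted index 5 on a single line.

Answer: edgg$ddc

Derivation:
All 8 rotations (rotation i = S[i:]+S[:i]):
  rot[0] = ddcedgg$
  rot[1] = dcedgg$d
  rot[2] = cedgg$dd
  rot[3] = edgg$ddc
  rot[4] = dgg$ddce
  rot[5] = gg$ddced
  rot[6] = g$ddcedg
  rot[7] = $ddcedgg
Sorted (with $ < everything):
  sorted[0] = $ddcedgg
  sorted[1] = cedgg$dd
  sorted[2] = dcedgg$d
  sorted[3] = ddcedgg$
  sorted[4] = dgg$ddce
  sorted[5] = edgg$ddc
  sorted[6] = g$ddcedg
  sorted[7] = gg$ddced
sorted[5] = edgg$ddc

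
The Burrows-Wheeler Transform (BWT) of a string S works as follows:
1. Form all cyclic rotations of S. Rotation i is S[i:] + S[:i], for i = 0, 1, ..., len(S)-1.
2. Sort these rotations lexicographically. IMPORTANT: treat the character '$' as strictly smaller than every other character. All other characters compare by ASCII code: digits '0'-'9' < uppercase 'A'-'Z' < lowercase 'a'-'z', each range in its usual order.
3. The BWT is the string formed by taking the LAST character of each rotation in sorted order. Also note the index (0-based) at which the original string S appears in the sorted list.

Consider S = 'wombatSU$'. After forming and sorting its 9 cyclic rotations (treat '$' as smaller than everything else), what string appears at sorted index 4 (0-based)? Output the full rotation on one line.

All 9 rotations (rotation i = S[i:]+S[:i]):
  rot[0] = wombatSU$
  rot[1] = ombatSU$w
  rot[2] = mbatSU$wo
  rot[3] = batSU$wom
  rot[4] = atSU$womb
  rot[5] = tSU$womba
  rot[6] = SU$wombat
  rot[7] = U$wombatS
  rot[8] = $wombatSU
Sorted (with $ < everything):
  sorted[0] = $wombatSU
  sorted[1] = SU$wombat
  sorted[2] = U$wombatS
  sorted[3] = atSU$womb
  sorted[4] = batSU$wom
  sorted[5] = mbatSU$wo
  sorted[6] = ombatSU$w
  sorted[7] = tSU$womba
  sorted[8] = wombatSU$
sorted[4] = batSU$wom

Answer: batSU$wom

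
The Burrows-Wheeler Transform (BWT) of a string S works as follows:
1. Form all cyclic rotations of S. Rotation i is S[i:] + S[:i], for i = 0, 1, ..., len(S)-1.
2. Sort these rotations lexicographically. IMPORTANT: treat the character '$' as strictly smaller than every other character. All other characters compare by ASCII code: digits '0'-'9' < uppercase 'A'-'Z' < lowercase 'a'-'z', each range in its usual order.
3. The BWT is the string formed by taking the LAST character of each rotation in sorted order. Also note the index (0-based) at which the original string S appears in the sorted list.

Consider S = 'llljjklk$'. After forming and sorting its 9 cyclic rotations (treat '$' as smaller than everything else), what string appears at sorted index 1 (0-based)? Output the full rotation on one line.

All 9 rotations (rotation i = S[i:]+S[:i]):
  rot[0] = llljjklk$
  rot[1] = lljjklk$l
  rot[2] = ljjklk$ll
  rot[3] = jjklk$lll
  rot[4] = jklk$lllj
  rot[5] = klk$llljj
  rot[6] = lk$llljjk
  rot[7] = k$llljjkl
  rot[8] = $llljjklk
Sorted (with $ < everything):
  sorted[0] = $llljjklk
  sorted[1] = jjklk$lll
  sorted[2] = jklk$lllj
  sorted[3] = k$llljjkl
  sorted[4] = klk$llljj
  sorted[5] = ljjklk$ll
  sorted[6] = lk$llljjk
  sorted[7] = lljjklk$l
  sorted[8] = llljjklk$
sorted[1] = jjklk$lll

Answer: jjklk$lll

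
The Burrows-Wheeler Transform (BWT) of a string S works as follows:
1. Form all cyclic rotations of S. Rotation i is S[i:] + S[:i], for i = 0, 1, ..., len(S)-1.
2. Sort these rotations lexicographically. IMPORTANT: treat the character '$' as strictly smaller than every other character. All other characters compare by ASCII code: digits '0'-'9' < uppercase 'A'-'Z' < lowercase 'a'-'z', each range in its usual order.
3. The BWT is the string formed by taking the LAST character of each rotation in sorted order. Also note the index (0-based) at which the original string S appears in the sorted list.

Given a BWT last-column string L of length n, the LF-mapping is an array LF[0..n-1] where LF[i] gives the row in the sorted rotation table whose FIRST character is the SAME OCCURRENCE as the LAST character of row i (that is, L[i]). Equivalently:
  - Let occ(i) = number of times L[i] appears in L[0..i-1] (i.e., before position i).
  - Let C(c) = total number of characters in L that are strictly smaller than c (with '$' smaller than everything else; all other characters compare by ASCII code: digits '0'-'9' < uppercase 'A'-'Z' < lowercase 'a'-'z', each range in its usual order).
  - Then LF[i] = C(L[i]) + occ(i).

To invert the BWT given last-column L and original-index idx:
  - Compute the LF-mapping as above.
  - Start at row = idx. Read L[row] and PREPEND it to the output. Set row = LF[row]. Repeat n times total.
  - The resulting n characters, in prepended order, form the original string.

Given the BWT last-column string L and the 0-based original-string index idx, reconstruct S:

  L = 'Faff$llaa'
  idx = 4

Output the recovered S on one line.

Answer: alfalfaF$

Derivation:
LF mapping: 1 2 5 6 0 7 8 3 4
Walk LF starting at row 4, prepending L[row]:
  step 1: row=4, L[4]='$', prepend. Next row=LF[4]=0
  step 2: row=0, L[0]='F', prepend. Next row=LF[0]=1
  step 3: row=1, L[1]='a', prepend. Next row=LF[1]=2
  step 4: row=2, L[2]='f', prepend. Next row=LF[2]=5
  step 5: row=5, L[5]='l', prepend. Next row=LF[5]=7
  step 6: row=7, L[7]='a', prepend. Next row=LF[7]=3
  step 7: row=3, L[3]='f', prepend. Next row=LF[3]=6
  step 8: row=6, L[6]='l', prepend. Next row=LF[6]=8
  step 9: row=8, L[8]='a', prepend. Next row=LF[8]=4
Reversed output: alfalfaF$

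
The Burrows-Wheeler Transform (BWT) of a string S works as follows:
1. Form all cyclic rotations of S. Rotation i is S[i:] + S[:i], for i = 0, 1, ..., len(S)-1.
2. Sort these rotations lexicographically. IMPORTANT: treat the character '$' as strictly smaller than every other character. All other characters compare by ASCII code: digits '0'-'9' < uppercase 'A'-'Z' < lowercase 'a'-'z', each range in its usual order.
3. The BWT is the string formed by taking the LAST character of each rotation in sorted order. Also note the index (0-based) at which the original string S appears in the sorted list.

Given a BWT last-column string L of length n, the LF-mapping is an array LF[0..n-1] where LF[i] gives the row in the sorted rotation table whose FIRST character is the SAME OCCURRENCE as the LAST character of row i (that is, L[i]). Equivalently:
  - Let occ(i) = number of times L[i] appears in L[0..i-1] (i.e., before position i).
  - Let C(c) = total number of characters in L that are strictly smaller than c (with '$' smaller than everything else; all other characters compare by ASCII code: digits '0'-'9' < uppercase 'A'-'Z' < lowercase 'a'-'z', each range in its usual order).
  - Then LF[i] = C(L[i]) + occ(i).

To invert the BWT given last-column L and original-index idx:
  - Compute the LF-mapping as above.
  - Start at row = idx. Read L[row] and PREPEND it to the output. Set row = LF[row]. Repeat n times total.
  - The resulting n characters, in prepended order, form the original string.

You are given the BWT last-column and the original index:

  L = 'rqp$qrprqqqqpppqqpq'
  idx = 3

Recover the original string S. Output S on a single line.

LF mapping: 16 7 1 0 8 17 2 18 9 10 11 12 3 4 5 13 14 6 15
Walk LF starting at row 3, prepending L[row]:
  step 1: row=3, L[3]='$', prepend. Next row=LF[3]=0
  step 2: row=0, L[0]='r', prepend. Next row=LF[0]=16
  step 3: row=16, L[16]='q', prepend. Next row=LF[16]=14
  step 4: row=14, L[14]='p', prepend. Next row=LF[14]=5
  step 5: row=5, L[5]='r', prepend. Next row=LF[5]=17
  step 6: row=17, L[17]='p', prepend. Next row=LF[17]=6
  step 7: row=6, L[6]='p', prepend. Next row=LF[6]=2
  step 8: row=2, L[2]='p', prepend. Next row=LF[2]=1
  step 9: row=1, L[1]='q', prepend. Next row=LF[1]=7
  step 10: row=7, L[7]='r', prepend. Next row=LF[7]=18
  step 11: row=18, L[18]='q', prepend. Next row=LF[18]=15
  step 12: row=15, L[15]='q', prepend. Next row=LF[15]=13
  step 13: row=13, L[13]='p', prepend. Next row=LF[13]=4
  step 14: row=4, L[4]='q', prepend. Next row=LF[4]=8
  step 15: row=8, L[8]='q', prepend. Next row=LF[8]=9
  step 16: row=9, L[9]='q', prepend. Next row=LF[9]=10
  step 17: row=10, L[10]='q', prepend. Next row=LF[10]=11
  step 18: row=11, L[11]='q', prepend. Next row=LF[11]=12
  step 19: row=12, L[12]='p', prepend. Next row=LF[12]=3
Reversed output: pqqqqqpqqrqppprpqr$

Answer: pqqqqqpqqrqppprpqr$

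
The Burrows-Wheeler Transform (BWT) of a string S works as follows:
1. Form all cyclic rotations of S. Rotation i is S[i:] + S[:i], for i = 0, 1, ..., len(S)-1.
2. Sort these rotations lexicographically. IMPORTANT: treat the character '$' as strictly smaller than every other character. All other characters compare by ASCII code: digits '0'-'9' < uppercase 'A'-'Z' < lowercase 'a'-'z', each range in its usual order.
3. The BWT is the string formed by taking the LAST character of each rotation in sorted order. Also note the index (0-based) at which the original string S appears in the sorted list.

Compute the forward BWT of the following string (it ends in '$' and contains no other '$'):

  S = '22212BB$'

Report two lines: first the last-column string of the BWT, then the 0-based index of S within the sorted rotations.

All 8 rotations (rotation i = S[i:]+S[:i]):
  rot[0] = 22212BB$
  rot[1] = 2212BB$2
  rot[2] = 212BB$22
  rot[3] = 12BB$222
  rot[4] = 2BB$2221
  rot[5] = BB$22212
  rot[6] = B$22212B
  rot[7] = $22212BB
Sorted (with $ < everything):
  sorted[0] = $22212BB  (last char: 'B')
  sorted[1] = 12BB$222  (last char: '2')
  sorted[2] = 212BB$22  (last char: '2')
  sorted[3] = 2212BB$2  (last char: '2')
  sorted[4] = 22212BB$  (last char: '$')
  sorted[5] = 2BB$2221  (last char: '1')
  sorted[6] = B$22212B  (last char: 'B')
  sorted[7] = BB$22212  (last char: '2')
Last column: B222$1B2
Original string S is at sorted index 4

Answer: B222$1B2
4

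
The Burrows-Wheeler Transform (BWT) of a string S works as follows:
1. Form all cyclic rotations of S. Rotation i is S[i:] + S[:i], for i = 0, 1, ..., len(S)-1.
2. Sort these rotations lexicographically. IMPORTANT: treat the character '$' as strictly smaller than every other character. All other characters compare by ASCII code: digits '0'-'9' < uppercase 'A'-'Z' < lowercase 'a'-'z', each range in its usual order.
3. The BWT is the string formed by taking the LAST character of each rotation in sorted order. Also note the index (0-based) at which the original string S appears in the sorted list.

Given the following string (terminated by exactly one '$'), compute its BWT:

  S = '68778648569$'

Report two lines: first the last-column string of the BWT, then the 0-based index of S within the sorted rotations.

All 12 rotations (rotation i = S[i:]+S[:i]):
  rot[0] = 68778648569$
  rot[1] = 8778648569$6
  rot[2] = 778648569$68
  rot[3] = 78648569$687
  rot[4] = 8648569$6877
  rot[5] = 648569$68778
  rot[6] = 48569$687786
  rot[7] = 8569$6877864
  rot[8] = 569$68778648
  rot[9] = 69$687786485
  rot[10] = 9$6877864856
  rot[11] = $68778648569
Sorted (with $ < everything):
  sorted[0] = $68778648569  (last char: '9')
  sorted[1] = 48569$687786  (last char: '6')
  sorted[2] = 569$68778648  (last char: '8')
  sorted[3] = 648569$68778  (last char: '8')
  sorted[4] = 68778648569$  (last char: '$')
  sorted[5] = 69$687786485  (last char: '5')
  sorted[6] = 778648569$68  (last char: '8')
  sorted[7] = 78648569$687  (last char: '7')
  sorted[8] = 8569$6877864  (last char: '4')
  sorted[9] = 8648569$6877  (last char: '7')
  sorted[10] = 8778648569$6  (last char: '6')
  sorted[11] = 9$6877864856  (last char: '6')
Last column: 9688$5874766
Original string S is at sorted index 4

Answer: 9688$5874766
4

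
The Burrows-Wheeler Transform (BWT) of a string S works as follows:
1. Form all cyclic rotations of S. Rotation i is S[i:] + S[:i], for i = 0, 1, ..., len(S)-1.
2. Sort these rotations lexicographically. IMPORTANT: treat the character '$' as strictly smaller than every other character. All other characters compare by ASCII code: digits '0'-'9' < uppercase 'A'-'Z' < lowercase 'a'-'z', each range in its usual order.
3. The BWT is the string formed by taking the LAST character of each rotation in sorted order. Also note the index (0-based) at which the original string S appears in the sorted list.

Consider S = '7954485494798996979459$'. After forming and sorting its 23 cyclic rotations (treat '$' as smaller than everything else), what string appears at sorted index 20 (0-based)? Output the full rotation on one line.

Answer: 979459$7954485494798996

Derivation:
All 23 rotations (rotation i = S[i:]+S[:i]):
  rot[0] = 7954485494798996979459$
  rot[1] = 954485494798996979459$7
  rot[2] = 54485494798996979459$79
  rot[3] = 4485494798996979459$795
  rot[4] = 485494798996979459$7954
  rot[5] = 85494798996979459$79544
  rot[6] = 5494798996979459$795448
  rot[7] = 494798996979459$7954485
  rot[8] = 94798996979459$79544854
  rot[9] = 4798996979459$795448549
  rot[10] = 798996979459$7954485494
  rot[11] = 98996979459$79544854947
  rot[12] = 8996979459$795448549479
  rot[13] = 996979459$7954485494798
  rot[14] = 96979459$79544854947989
  rot[15] = 6979459$795448549479899
  rot[16] = 979459$7954485494798996
  rot[17] = 79459$79544854947989969
  rot[18] = 9459$795448549479899697
  rot[19] = 459$7954485494798996979
  rot[20] = 59$79544854947989969794
  rot[21] = 9$795448549479899697945
  rot[22] = $7954485494798996979459
Sorted (with $ < everything):
  sorted[0] = $7954485494798996979459
  sorted[1] = 4485494798996979459$795
  sorted[2] = 459$7954485494798996979
  sorted[3] = 4798996979459$795448549
  sorted[4] = 485494798996979459$7954
  sorted[5] = 494798996979459$7954485
  sorted[6] = 54485494798996979459$79
  sorted[7] = 5494798996979459$795448
  sorted[8] = 59$79544854947989969794
  sorted[9] = 6979459$795448549479899
  sorted[10] = 79459$79544854947989969
  sorted[11] = 7954485494798996979459$
  sorted[12] = 798996979459$7954485494
  sorted[13] = 85494798996979459$79544
  sorted[14] = 8996979459$795448549479
  sorted[15] = 9$795448549479899697945
  sorted[16] = 9459$795448549479899697
  sorted[17] = 94798996979459$79544854
  sorted[18] = 954485494798996979459$7
  sorted[19] = 96979459$79544854947989
  sorted[20] = 979459$7954485494798996
  sorted[21] = 98996979459$79544854947
  sorted[22] = 996979459$7954485494798
sorted[20] = 979459$7954485494798996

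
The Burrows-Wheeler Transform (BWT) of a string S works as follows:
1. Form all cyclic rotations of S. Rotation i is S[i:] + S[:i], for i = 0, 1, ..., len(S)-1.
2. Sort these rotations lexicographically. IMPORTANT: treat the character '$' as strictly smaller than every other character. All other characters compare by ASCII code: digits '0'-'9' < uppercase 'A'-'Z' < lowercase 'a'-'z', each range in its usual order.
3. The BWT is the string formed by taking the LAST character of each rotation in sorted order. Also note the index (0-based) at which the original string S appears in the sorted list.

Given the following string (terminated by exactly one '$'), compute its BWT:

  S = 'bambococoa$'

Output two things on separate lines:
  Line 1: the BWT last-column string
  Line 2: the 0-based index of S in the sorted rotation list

Answer: aob$mooaccb
3

Derivation:
All 11 rotations (rotation i = S[i:]+S[:i]):
  rot[0] = bambococoa$
  rot[1] = ambococoa$b
  rot[2] = mbococoa$ba
  rot[3] = bococoa$bam
  rot[4] = ococoa$bamb
  rot[5] = cocoa$bambo
  rot[6] = ocoa$bamboc
  rot[7] = coa$bamboco
  rot[8] = oa$bambococ
  rot[9] = a$bambococo
  rot[10] = $bambococoa
Sorted (with $ < everything):
  sorted[0] = $bambococoa  (last char: 'a')
  sorted[1] = a$bambococo  (last char: 'o')
  sorted[2] = ambococoa$b  (last char: 'b')
  sorted[3] = bambococoa$  (last char: '$')
  sorted[4] = bococoa$bam  (last char: 'm')
  sorted[5] = coa$bamboco  (last char: 'o')
  sorted[6] = cocoa$bambo  (last char: 'o')
  sorted[7] = mbococoa$ba  (last char: 'a')
  sorted[8] = oa$bambococ  (last char: 'c')
  sorted[9] = ocoa$bamboc  (last char: 'c')
  sorted[10] = ococoa$bamb  (last char: 'b')
Last column: aob$mooaccb
Original string S is at sorted index 3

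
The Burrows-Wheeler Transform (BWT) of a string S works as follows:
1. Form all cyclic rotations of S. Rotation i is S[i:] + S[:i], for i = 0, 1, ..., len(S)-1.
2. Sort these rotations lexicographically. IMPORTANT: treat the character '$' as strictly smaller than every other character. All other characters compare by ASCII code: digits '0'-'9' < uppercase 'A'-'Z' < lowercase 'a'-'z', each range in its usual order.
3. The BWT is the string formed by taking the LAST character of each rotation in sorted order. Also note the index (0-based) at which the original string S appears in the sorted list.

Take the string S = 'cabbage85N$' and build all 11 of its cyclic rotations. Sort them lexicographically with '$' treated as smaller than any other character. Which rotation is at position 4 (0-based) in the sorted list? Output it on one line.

All 11 rotations (rotation i = S[i:]+S[:i]):
  rot[0] = cabbage85N$
  rot[1] = abbage85N$c
  rot[2] = bbage85N$ca
  rot[3] = bage85N$cab
  rot[4] = age85N$cabb
  rot[5] = ge85N$cabba
  rot[6] = e85N$cabbag
  rot[7] = 85N$cabbage
  rot[8] = 5N$cabbage8
  rot[9] = N$cabbage85
  rot[10] = $cabbage85N
Sorted (with $ < everything):
  sorted[0] = $cabbage85N
  sorted[1] = 5N$cabbage8
  sorted[2] = 85N$cabbage
  sorted[3] = N$cabbage85
  sorted[4] = abbage85N$c
  sorted[5] = age85N$cabb
  sorted[6] = bage85N$cab
  sorted[7] = bbage85N$ca
  sorted[8] = cabbage85N$
  sorted[9] = e85N$cabbag
  sorted[10] = ge85N$cabba
sorted[4] = abbage85N$c

Answer: abbage85N$c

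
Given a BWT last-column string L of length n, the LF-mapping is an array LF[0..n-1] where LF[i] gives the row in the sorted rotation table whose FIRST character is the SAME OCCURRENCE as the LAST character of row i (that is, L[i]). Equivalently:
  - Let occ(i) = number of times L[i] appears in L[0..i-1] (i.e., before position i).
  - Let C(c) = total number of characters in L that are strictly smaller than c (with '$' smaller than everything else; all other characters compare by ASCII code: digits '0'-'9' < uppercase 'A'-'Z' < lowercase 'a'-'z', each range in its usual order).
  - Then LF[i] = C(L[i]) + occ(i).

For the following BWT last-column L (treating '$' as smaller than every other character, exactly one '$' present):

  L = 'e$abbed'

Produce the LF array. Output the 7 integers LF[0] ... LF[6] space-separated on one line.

Answer: 5 0 1 2 3 6 4

Derivation:
Char counts: '$':1, 'a':1, 'b':2, 'd':1, 'e':2
C (first-col start): C('$')=0, C('a')=1, C('b')=2, C('d')=4, C('e')=5
L[0]='e': occ=0, LF[0]=C('e')+0=5+0=5
L[1]='$': occ=0, LF[1]=C('$')+0=0+0=0
L[2]='a': occ=0, LF[2]=C('a')+0=1+0=1
L[3]='b': occ=0, LF[3]=C('b')+0=2+0=2
L[4]='b': occ=1, LF[4]=C('b')+1=2+1=3
L[5]='e': occ=1, LF[5]=C('e')+1=5+1=6
L[6]='d': occ=0, LF[6]=C('d')+0=4+0=4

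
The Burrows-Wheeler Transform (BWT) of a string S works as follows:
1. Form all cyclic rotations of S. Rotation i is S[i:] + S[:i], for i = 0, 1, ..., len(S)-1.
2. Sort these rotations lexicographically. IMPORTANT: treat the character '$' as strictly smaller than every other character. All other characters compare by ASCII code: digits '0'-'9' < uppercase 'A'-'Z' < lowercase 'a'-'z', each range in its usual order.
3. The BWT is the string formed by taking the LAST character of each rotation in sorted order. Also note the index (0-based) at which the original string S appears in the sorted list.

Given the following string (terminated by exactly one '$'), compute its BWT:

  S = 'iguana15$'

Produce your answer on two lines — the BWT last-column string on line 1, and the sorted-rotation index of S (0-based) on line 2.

Answer: 5a1nui$ag
6

Derivation:
All 9 rotations (rotation i = S[i:]+S[:i]):
  rot[0] = iguana15$
  rot[1] = guana15$i
  rot[2] = uana15$ig
  rot[3] = ana15$igu
  rot[4] = na15$igua
  rot[5] = a15$iguan
  rot[6] = 15$iguana
  rot[7] = 5$iguana1
  rot[8] = $iguana15
Sorted (with $ < everything):
  sorted[0] = $iguana15  (last char: '5')
  sorted[1] = 15$iguana  (last char: 'a')
  sorted[2] = 5$iguana1  (last char: '1')
  sorted[3] = a15$iguan  (last char: 'n')
  sorted[4] = ana15$igu  (last char: 'u')
  sorted[5] = guana15$i  (last char: 'i')
  sorted[6] = iguana15$  (last char: '$')
  sorted[7] = na15$igua  (last char: 'a')
  sorted[8] = uana15$ig  (last char: 'g')
Last column: 5a1nui$ag
Original string S is at sorted index 6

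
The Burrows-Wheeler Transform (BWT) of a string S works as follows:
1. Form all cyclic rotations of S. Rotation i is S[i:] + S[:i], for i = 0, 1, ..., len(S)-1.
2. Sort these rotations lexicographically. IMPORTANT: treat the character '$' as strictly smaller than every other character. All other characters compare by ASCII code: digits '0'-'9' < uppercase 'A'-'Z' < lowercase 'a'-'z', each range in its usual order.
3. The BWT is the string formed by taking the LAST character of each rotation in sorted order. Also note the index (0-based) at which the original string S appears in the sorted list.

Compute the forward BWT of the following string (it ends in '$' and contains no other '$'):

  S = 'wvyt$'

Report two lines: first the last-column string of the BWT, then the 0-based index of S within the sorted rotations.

Answer: tyw$v
3

Derivation:
All 5 rotations (rotation i = S[i:]+S[:i]):
  rot[0] = wvyt$
  rot[1] = vyt$w
  rot[2] = yt$wv
  rot[3] = t$wvy
  rot[4] = $wvyt
Sorted (with $ < everything):
  sorted[0] = $wvyt  (last char: 't')
  sorted[1] = t$wvy  (last char: 'y')
  sorted[2] = vyt$w  (last char: 'w')
  sorted[3] = wvyt$  (last char: '$')
  sorted[4] = yt$wv  (last char: 'v')
Last column: tyw$v
Original string S is at sorted index 3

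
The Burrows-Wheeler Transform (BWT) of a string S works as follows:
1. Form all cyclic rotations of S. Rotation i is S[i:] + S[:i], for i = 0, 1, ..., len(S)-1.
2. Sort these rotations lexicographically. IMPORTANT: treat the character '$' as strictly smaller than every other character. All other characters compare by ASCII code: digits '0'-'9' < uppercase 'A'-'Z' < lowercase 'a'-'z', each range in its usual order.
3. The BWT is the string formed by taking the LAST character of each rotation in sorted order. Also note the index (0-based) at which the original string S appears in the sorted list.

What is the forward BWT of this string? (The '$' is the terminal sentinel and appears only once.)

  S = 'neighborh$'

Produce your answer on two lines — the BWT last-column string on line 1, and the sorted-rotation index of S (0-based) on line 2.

Answer: hhnirge$bo
7

Derivation:
All 10 rotations (rotation i = S[i:]+S[:i]):
  rot[0] = neighborh$
  rot[1] = eighborh$n
  rot[2] = ighborh$ne
  rot[3] = ghborh$nei
  rot[4] = hborh$neig
  rot[5] = borh$neigh
  rot[6] = orh$neighb
  rot[7] = rh$neighbo
  rot[8] = h$neighbor
  rot[9] = $neighborh
Sorted (with $ < everything):
  sorted[0] = $neighborh  (last char: 'h')
  sorted[1] = borh$neigh  (last char: 'h')
  sorted[2] = eighborh$n  (last char: 'n')
  sorted[3] = ghborh$nei  (last char: 'i')
  sorted[4] = h$neighbor  (last char: 'r')
  sorted[5] = hborh$neig  (last char: 'g')
  sorted[6] = ighborh$ne  (last char: 'e')
  sorted[7] = neighborh$  (last char: '$')
  sorted[8] = orh$neighb  (last char: 'b')
  sorted[9] = rh$neighbo  (last char: 'o')
Last column: hhnirge$bo
Original string S is at sorted index 7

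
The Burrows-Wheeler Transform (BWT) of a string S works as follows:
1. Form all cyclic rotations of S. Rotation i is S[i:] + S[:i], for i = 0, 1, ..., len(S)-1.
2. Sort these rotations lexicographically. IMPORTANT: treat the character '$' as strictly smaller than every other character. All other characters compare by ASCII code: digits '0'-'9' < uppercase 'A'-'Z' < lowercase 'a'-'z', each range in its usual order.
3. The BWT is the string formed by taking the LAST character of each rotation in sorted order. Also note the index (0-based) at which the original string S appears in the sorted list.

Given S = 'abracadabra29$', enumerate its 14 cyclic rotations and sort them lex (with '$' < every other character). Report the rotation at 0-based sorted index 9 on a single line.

All 14 rotations (rotation i = S[i:]+S[:i]):
  rot[0] = abracadabra29$
  rot[1] = bracadabra29$a
  rot[2] = racadabra29$ab
  rot[3] = acadabra29$abr
  rot[4] = cadabra29$abra
  rot[5] = adabra29$abrac
  rot[6] = dabra29$abraca
  rot[7] = abra29$abracad
  rot[8] = bra29$abracada
  rot[9] = ra29$abracadab
  rot[10] = a29$abracadabr
  rot[11] = 29$abracadabra
  rot[12] = 9$abracadabra2
  rot[13] = $abracadabra29
Sorted (with $ < everything):
  sorted[0] = $abracadabra29
  sorted[1] = 29$abracadabra
  sorted[2] = 9$abracadabra2
  sorted[3] = a29$abracadabr
  sorted[4] = abra29$abracad
  sorted[5] = abracadabra29$
  sorted[6] = acadabra29$abr
  sorted[7] = adabra29$abrac
  sorted[8] = bra29$abracada
  sorted[9] = bracadabra29$a
  sorted[10] = cadabra29$abra
  sorted[11] = dabra29$abraca
  sorted[12] = ra29$abracadab
  sorted[13] = racadabra29$ab
sorted[9] = bracadabra29$a

Answer: bracadabra29$a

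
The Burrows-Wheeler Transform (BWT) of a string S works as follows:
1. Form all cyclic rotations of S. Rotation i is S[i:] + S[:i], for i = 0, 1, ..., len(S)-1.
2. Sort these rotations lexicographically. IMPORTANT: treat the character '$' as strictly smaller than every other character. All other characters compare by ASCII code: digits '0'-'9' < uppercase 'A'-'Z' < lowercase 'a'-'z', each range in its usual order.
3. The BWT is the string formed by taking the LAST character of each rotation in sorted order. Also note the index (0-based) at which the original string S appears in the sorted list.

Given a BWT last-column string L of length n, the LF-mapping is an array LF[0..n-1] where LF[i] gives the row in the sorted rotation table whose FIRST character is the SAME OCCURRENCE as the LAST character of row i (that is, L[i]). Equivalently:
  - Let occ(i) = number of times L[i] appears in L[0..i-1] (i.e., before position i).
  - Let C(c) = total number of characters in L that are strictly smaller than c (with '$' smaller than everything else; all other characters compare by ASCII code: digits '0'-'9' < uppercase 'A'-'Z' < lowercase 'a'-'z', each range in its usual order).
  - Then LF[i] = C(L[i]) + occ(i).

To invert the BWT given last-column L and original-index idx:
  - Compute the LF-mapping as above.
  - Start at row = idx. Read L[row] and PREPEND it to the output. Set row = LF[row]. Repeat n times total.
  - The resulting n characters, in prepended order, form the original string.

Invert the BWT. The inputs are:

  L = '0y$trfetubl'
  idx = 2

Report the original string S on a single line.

LF mapping: 1 10 0 7 6 4 3 8 9 2 5
Walk LF starting at row 2, prepending L[row]:
  step 1: row=2, L[2]='$', prepend. Next row=LF[2]=0
  step 2: row=0, L[0]='0', prepend. Next row=LF[0]=1
  step 3: row=1, L[1]='y', prepend. Next row=LF[1]=10
  step 4: row=10, L[10]='l', prepend. Next row=LF[10]=5
  step 5: row=5, L[5]='f', prepend. Next row=LF[5]=4
  step 6: row=4, L[4]='r', prepend. Next row=LF[4]=6
  step 7: row=6, L[6]='e', prepend. Next row=LF[6]=3
  step 8: row=3, L[3]='t', prepend. Next row=LF[3]=7
  step 9: row=7, L[7]='t', prepend. Next row=LF[7]=8
  step 10: row=8, L[8]='u', prepend. Next row=LF[8]=9
  step 11: row=9, L[9]='b', prepend. Next row=LF[9]=2
Reversed output: butterfly0$

Answer: butterfly0$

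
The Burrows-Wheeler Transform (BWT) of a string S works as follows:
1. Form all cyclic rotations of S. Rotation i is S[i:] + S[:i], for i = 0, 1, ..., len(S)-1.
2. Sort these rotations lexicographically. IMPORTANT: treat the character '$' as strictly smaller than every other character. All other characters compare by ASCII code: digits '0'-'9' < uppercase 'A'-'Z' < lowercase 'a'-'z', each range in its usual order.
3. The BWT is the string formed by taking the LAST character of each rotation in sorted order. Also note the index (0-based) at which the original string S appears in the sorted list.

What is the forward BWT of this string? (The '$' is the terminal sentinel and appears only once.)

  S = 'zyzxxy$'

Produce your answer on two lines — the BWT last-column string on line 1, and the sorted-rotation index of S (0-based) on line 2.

All 7 rotations (rotation i = S[i:]+S[:i]):
  rot[0] = zyzxxy$
  rot[1] = yzxxy$z
  rot[2] = zxxy$zy
  rot[3] = xxy$zyz
  rot[4] = xy$zyzx
  rot[5] = y$zyzxx
  rot[6] = $zyzxxy
Sorted (with $ < everything):
  sorted[0] = $zyzxxy  (last char: 'y')
  sorted[1] = xxy$zyz  (last char: 'z')
  sorted[2] = xy$zyzx  (last char: 'x')
  sorted[3] = y$zyzxx  (last char: 'x')
  sorted[4] = yzxxy$z  (last char: 'z')
  sorted[5] = zxxy$zy  (last char: 'y')
  sorted[6] = zyzxxy$  (last char: '$')
Last column: yzxxzy$
Original string S is at sorted index 6

Answer: yzxxzy$
6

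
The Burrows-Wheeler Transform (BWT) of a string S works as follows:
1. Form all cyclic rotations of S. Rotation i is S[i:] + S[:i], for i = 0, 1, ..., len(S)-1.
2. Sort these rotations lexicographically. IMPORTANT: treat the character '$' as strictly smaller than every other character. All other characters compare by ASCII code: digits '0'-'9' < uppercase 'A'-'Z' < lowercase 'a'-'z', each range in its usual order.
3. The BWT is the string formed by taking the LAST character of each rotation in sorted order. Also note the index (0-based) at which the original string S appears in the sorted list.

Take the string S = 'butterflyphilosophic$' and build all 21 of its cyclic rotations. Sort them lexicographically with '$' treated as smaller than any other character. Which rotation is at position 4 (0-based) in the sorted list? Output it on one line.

Answer: flyphilosophic$butter

Derivation:
All 21 rotations (rotation i = S[i:]+S[:i]):
  rot[0] = butterflyphilosophic$
  rot[1] = utterflyphilosophic$b
  rot[2] = tterflyphilosophic$bu
  rot[3] = terflyphilosophic$but
  rot[4] = erflyphilosophic$butt
  rot[5] = rflyphilosophic$butte
  rot[6] = flyphilosophic$butter
  rot[7] = lyphilosophic$butterf
  rot[8] = yphilosophic$butterfl
  rot[9] = philosophic$butterfly
  rot[10] = hilosophic$butterflyp
  rot[11] = ilosophic$butterflyph
  rot[12] = losophic$butterflyphi
  rot[13] = osophic$butterflyphil
  rot[14] = sophic$butterflyphilo
  rot[15] = ophic$butterflyphilos
  rot[16] = phic$butterflyphiloso
  rot[17] = hic$butterflyphilosop
  rot[18] = ic$butterflyphilosoph
  rot[19] = c$butterflyphilosophi
  rot[20] = $butterflyphilosophic
Sorted (with $ < everything):
  sorted[0] = $butterflyphilosophic
  sorted[1] = butterflyphilosophic$
  sorted[2] = c$butterflyphilosophi
  sorted[3] = erflyphilosophic$butt
  sorted[4] = flyphilosophic$butter
  sorted[5] = hic$butterflyphilosop
  sorted[6] = hilosophic$butterflyp
  sorted[7] = ic$butterflyphilosoph
  sorted[8] = ilosophic$butterflyph
  sorted[9] = losophic$butterflyphi
  sorted[10] = lyphilosophic$butterf
  sorted[11] = ophic$butterflyphilos
  sorted[12] = osophic$butterflyphil
  sorted[13] = phic$butterflyphiloso
  sorted[14] = philosophic$butterfly
  sorted[15] = rflyphilosophic$butte
  sorted[16] = sophic$butterflyphilo
  sorted[17] = terflyphilosophic$but
  sorted[18] = tterflyphilosophic$bu
  sorted[19] = utterflyphilosophic$b
  sorted[20] = yphilosophic$butterfl
sorted[4] = flyphilosophic$butter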